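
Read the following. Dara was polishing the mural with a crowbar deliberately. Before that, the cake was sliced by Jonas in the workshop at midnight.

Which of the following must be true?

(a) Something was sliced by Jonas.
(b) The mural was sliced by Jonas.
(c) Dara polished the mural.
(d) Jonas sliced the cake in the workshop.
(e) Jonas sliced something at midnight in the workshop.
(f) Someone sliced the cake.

(a), (c), (d), (e), (f)

(a) Entailed — every conjunct here is already in the original slicing event.
(b) Not entailed — Jonas sliced the cake, not the mural; the mural belongs to the polishing event.
(c) Entailed — 'polish' is an activity; 'was polishing' entails that some polishing happened, so 'polished' holds.
(d) Entailed — the original entails any weakening of itself; this just drops 'at midnight'.
(e) Entailed — every conjunct here is already in the original slicing event.
(f) Entailed — dropping 'at midnight', 'in the workshop' and generalizing the agent leaves a sub-description the original still satisfies.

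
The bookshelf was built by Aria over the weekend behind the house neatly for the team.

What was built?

the bookshelf

'the bookshelf' marks the patient of the building event.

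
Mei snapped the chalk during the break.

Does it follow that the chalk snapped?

'Mei snapped the chalk' is the causative; it entails the inchoative 'the chalk snapped'.

yes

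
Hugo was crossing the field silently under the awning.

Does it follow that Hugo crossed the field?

no

'was crossing' is progressive; for an accomplishment like 'cross the field', it doesn't entail completion.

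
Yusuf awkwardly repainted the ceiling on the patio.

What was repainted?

'the ceiling' marks the patient of the repainting event.

the ceiling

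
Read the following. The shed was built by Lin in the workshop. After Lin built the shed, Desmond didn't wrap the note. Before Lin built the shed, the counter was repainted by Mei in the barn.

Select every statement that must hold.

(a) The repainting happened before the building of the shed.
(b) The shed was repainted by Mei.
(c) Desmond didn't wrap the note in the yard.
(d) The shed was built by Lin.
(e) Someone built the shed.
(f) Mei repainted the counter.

(a), (c), (d), (e), (f)

(a) Entailed — the narrative places the repainting before the building.
(b) Not entailed — Mei repainted the counter, not the shed; the shed belongs to the building event.
(c) Entailed — under negation, adding a further restriction is entailed: if no such wrapping event occurred, none occurred in the yard either.
(d) Entailed — this follows by dropping conjuncts from the building event's description.
(e) Entailed — the original entails any weakening of itself; this just drops 'in the workshop' and generalizes the agent.
(f) Entailed — dropping 'in the barn' leaves a sub-description the original still satisfies.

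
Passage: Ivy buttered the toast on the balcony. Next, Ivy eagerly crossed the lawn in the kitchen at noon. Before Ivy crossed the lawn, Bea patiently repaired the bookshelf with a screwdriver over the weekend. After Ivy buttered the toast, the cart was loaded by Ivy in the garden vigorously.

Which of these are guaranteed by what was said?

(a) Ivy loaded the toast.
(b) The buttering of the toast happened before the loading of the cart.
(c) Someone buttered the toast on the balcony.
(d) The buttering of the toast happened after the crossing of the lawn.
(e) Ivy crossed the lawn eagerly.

(a) Not entailed — Ivy loaded the cart, not the toast; the toast belongs to the buttering event.
(b) Entailed — the narrative places the buttering before the loading.
(c) Entailed — this follows by dropping conjuncts from the buttering event's description.
(d) Not entailed — the narrative places the buttering before the crossing, not after.
(e) Entailed — the original entails any weakening of itself; this just drops 'at noon', 'in the kitchen'.

(b), (c), (e)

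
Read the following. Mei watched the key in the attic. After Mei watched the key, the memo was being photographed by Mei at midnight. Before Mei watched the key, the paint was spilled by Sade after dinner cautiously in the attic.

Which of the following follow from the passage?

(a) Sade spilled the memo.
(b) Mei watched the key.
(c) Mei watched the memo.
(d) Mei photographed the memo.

(b)

(a) Not entailed — Sade spilled the paint, not the memo; the memo belongs to the photographing event.
(b) Entailed — dropping 'in the attic' leaves a sub-description the original still satisfies.
(c) Not entailed — Mei watched the key, not the memo; the memo belongs to the photographing event.
(d) Not entailed — 'was photographing' is progressive on an accomplishment; it does not entail the completed 'photographed'.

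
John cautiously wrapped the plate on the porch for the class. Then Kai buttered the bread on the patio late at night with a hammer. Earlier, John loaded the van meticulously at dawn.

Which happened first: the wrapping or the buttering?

the wrapping

The connectives place the wrapping before the buttering.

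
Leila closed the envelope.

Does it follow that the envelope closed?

yes

'Leila closed the envelope' is the causative; it entails the inchoative 'the envelope closed'.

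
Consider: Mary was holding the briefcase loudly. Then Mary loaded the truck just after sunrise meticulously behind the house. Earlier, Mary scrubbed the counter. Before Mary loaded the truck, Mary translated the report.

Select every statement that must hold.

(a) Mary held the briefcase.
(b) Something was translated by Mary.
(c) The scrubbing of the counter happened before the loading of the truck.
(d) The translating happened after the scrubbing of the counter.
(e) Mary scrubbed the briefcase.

(a) Entailed — 'hold' is an activity; 'was holding' entails that some holding happened, so 'held' holds.
(b) Entailed — generalizing the patient leaves a sub-description the original still satisfies.
(c) Entailed — the narrative places the scrubbing before the loading.
(d) Not entailed — the narrative doesn't order the scrubbing relative to the translating.
(e) Not entailed — Mary scrubbed the counter, not the briefcase; the briefcase belongs to the holding event.

(a), (b), (c)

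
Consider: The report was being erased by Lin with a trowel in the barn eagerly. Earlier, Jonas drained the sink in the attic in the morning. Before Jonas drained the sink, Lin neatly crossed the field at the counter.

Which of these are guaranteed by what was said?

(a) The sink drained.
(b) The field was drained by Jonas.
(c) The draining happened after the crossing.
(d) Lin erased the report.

(a), (c)

(a) Entailed — 'Jonas drained the sink' is causative; it entails the inchoative 'the sink drained'.
(b) Not entailed — Jonas drained the sink, not the field; the field belongs to the crossing event.
(c) Entailed — the narrative places the crossing before the draining.
(d) Not entailed — 'was erasing' is progressive on an accomplishment; it does not entail the completed 'erased'.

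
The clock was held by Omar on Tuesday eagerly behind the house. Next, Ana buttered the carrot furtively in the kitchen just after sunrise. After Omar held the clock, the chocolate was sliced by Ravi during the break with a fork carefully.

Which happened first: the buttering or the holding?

the holding

The connectives place the holding before the buttering.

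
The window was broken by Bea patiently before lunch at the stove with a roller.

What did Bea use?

a roller

'with a roller' marks the instrument of the breaking event.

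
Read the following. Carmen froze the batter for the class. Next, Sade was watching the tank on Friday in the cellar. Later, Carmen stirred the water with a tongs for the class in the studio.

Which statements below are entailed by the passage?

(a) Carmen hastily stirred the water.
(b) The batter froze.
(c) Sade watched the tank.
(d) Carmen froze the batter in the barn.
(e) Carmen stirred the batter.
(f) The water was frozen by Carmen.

(b), (c)

(a) Not entailed — 'hastily' adds information not in the original event.
(b) Entailed — 'Carmen froze the batter' is causative; it entails the inchoative 'the batter froze'.
(c) Entailed — 'watch' is an activity; 'was watching' entails that some watching happened, so 'watched' holds.
(d) Not entailed — 'in the barn' adds information not in the original event.
(e) Not entailed — Carmen stirred the water, not the batter; the batter belongs to the freezing event.
(f) Not entailed — Carmen froze the batter, not the water; the water belongs to the stirring event.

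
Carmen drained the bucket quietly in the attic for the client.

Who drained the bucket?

'Carmen' marks the agent of the draining event.

Carmen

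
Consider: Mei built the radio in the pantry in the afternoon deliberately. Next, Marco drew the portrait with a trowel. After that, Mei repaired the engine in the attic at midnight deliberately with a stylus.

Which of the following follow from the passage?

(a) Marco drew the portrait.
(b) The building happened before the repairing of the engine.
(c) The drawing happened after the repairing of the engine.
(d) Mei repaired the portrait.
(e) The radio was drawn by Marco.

(a) Entailed — the original entails any weakening of itself; this just drops 'with a trowel'.
(b) Entailed — the narrative places the building before the repairing.
(c) Not entailed — the narrative places the drawing before the repairing, not after.
(d) Not entailed — Mei repaired the engine, not the portrait; the portrait belongs to the drawing event.
(e) Not entailed — Marco drew the portrait, not the radio; the radio belongs to the building event.

(a), (b)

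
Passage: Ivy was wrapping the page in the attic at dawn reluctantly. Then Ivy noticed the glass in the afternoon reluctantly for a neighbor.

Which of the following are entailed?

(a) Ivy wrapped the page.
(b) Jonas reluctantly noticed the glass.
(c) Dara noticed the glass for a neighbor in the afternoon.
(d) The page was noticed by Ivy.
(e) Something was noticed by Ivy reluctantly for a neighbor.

(a) Not entailed — 'was wrapping' is progressive on an accomplishment; it does not entail the completed 'wrapped'.
(b) Not entailed — the passage has Ivy noticing the glass, not Jonas.
(c) Not entailed — the passage has Ivy noticing the glass, not Dara.
(d) Not entailed — Ivy noticed the glass, not the page; the page belongs to the wrapping event.
(e) Entailed — the original entails any weakening of itself; this just drops 'in the afternoon' and generalizes the patient.

(e)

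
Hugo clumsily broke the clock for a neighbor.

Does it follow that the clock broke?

'Hugo broke the clock' is the causative; it entails the inchoative 'the clock broke'.

yes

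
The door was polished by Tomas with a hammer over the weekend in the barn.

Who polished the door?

Tomas

'Tomas' marks the agent of the polishing event.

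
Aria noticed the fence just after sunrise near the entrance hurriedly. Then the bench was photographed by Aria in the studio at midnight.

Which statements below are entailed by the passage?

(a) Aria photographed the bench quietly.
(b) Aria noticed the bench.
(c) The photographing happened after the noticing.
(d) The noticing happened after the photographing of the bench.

(c)

(a) Not entailed — 'quietly' adds information not in the original event.
(b) Not entailed — Aria noticed the fence, not the bench; the bench belongs to the photographing event.
(c) Entailed — the narrative places the noticing before the photographing.
(d) Not entailed — the narrative places the noticing before the photographing, not after.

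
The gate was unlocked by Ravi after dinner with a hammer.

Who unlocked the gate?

Ravi

'Ravi' marks the agent of the unlocking event.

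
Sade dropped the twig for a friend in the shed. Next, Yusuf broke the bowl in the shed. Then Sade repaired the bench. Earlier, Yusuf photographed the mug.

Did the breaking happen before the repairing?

yes

The narrative orders the breaking before the repairing.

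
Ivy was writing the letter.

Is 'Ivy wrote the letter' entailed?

no

'was writing' is progressive; for an accomplishment like 'write the letter', it doesn't entail completion.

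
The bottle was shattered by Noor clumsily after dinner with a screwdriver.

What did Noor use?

a screwdriver

'with a screwdriver' marks the instrument of the shattering event.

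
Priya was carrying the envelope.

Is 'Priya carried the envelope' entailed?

'carry' is atelic; if Priya was carrying the envelope, then Priya carried the envelope (for some time).

yes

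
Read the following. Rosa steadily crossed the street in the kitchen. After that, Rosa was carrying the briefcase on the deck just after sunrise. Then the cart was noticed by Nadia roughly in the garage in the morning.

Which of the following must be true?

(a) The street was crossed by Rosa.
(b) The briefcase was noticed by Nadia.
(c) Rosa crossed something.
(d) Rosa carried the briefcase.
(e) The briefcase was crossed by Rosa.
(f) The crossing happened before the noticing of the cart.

(a), (c), (d), (f)

(a) Entailed — dropping 'in the kitchen', 'steadily' leaves a sub-description the original still satisfies.
(b) Not entailed — Nadia noticed the cart, not the briefcase; the briefcase belongs to the carrying event.
(c) Entailed — every conjunct here is already in the original crossing event.
(d) Entailed — 'carry' is an activity; 'was carrying' entails that some carrying happened, so 'carried' holds.
(e) Not entailed — Rosa crossed the street, not the briefcase; the briefcase belongs to the carrying event.
(f) Entailed — the narrative places the crossing before the noticing.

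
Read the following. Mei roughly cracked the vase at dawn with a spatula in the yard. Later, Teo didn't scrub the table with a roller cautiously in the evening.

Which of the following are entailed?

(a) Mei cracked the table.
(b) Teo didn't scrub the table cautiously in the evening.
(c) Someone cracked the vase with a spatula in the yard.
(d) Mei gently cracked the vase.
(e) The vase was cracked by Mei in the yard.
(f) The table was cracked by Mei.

(a) Not entailed — Mei cracked the vase, not the table; the table belongs to the scrubbing event.
(b) Not entailed — dropping 'with a roller' under negation is not valid — the original leaves open that Teo scrubbed the table some other way.
(c) Entailed — every conjunct here is already in the original cracking event.
(d) Not entailed — 'gently' adds a manner not in (and inconsistent with) the original.
(e) Entailed — this follows by dropping conjuncts from the cracking event's description.
(f) Not entailed — Mei cracked the vase, not the table; the table belongs to the scrubbing event.

(c), (e)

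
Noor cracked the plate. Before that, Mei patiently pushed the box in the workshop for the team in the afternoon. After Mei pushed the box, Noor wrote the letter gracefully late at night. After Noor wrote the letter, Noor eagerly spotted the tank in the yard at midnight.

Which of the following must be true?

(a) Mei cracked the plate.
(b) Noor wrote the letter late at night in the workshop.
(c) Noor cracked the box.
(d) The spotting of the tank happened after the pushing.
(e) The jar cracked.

(d)

(a) Not entailed — the passage has Noor cracking the plate, not Mei.
(b) Not entailed — 'in the workshop' adds information not in the original event.
(c) Not entailed — Noor cracked the plate, not the box; the box belongs to the pushing event.
(d) Entailed — the narrative places the pushing before the spotting.
(e) Not entailed — the plate is what cracked, not the jar.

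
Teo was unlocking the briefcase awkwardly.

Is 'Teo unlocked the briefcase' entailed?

no

'was unlocking' is progressive; for an accomplishment like 'unlock the briefcase', it doesn't entail completion.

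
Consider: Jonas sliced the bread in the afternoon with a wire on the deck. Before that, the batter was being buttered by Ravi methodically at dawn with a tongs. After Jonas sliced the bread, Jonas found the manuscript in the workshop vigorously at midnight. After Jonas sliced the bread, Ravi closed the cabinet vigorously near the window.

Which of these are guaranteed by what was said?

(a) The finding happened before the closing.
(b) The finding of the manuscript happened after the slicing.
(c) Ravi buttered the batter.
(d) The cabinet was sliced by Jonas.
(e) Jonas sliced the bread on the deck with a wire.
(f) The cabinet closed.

(b), (e), (f)

(a) Not entailed — the narrative doesn't order the finding relative to the closing.
(b) Entailed — the narrative places the slicing before the finding.
(c) Not entailed — 'was buttering' is progressive on an accomplishment; it does not entail the completed 'buttered'.
(d) Not entailed — Jonas sliced the bread, not the cabinet; the cabinet belongs to the closing event.
(e) Entailed — every conjunct here is already in the original slicing event.
(f) Entailed — 'Ravi closed the cabinet' is causative; it entails the inchoative 'the cabinet closed'.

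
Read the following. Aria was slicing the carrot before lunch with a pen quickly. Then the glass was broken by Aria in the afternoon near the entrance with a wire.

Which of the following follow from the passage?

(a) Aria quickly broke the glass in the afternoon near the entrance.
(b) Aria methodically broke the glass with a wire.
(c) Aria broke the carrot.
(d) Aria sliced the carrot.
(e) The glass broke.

(a) Not entailed — 'quickly' adds information not in the original event.
(b) Not entailed — 'methodically' adds information not in the original event.
(c) Not entailed — Aria broke the glass, not the carrot; the carrot belongs to the slicing event.
(d) Not entailed — 'was slicing' is progressive on an accomplishment; it does not entail the completed 'sliced'.
(e) Entailed — 'Aria broke the glass' is causative; it entails the inchoative 'the glass broke'.

(e)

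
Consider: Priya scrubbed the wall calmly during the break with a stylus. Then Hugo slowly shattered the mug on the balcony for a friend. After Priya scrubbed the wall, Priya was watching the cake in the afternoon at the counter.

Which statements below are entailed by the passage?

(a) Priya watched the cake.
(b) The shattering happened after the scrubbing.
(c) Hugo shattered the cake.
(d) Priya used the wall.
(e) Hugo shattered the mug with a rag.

(a), (b)

(a) Entailed — 'watch' is an activity; 'was watching' entails that some watching happened, so 'watched' holds.
(b) Entailed — the narrative places the scrubbing before the shattering.
(c) Not entailed — Hugo shattered the mug, not the cake; the cake belongs to the watching event.
(d) Not entailed — the wall is the patient, not an instrument — Priya used a stylus.
(e) Not entailed — 'with a rag' adds information not in the original event.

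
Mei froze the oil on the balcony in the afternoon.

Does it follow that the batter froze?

no

Nothing is said about any batter; only the oil is affected.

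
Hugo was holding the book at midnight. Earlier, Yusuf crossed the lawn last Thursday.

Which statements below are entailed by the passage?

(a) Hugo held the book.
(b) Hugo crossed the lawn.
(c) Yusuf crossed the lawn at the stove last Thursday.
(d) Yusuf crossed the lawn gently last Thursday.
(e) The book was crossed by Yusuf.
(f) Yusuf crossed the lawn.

(a), (f)

(a) Entailed — 'hold' is an activity; 'was holding' entails that some holding happened, so 'held' holds.
(b) Not entailed — the passage has Yusuf crossing the lawn, not Hugo.
(c) Not entailed — 'at the stove' adds information not in the original event.
(d) Not entailed — 'gently' adds information not in the original event.
(e) Not entailed — Yusuf crossed the lawn, not the book; the book belongs to the holding event.
(f) Entailed — every conjunct here is already in the original crossing event.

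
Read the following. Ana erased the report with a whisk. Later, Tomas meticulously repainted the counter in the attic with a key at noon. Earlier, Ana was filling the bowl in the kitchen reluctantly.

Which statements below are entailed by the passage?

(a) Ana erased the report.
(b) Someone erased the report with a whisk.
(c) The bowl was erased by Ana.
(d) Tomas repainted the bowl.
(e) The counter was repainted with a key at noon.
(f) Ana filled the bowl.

(a), (b), (e)

(a) Entailed — every conjunct here is already in the original erasing event.
(b) Entailed — the original entails any weakening of itself; this just generalizes the agent.
(c) Not entailed — Ana erased the report, not the bowl; the bowl belongs to the filling event.
(d) Not entailed — Tomas repainted the counter, not the bowl; the bowl belongs to the filling event.
(e) Entailed — the original entails any weakening of itself; this just drops 'in the attic', 'meticulously' and generalizes the agent.
(f) Not entailed — 'was filling' is progressive on an accomplishment; it does not entail the completed 'filled'.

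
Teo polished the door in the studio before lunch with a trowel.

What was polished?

the door

'the door' marks the patient of the polishing event.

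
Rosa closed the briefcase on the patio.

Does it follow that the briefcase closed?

'Rosa closed the briefcase' is the causative; it entails the inchoative 'the briefcase closed'.

yes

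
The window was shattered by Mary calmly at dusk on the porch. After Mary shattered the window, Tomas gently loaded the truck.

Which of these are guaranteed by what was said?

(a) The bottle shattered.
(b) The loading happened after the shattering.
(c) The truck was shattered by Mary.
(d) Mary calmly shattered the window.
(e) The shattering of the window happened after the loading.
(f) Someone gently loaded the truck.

(a) Not entailed — the window is what shattered, not the bottle.
(b) Entailed — the narrative places the shattering before the loading.
(c) Not entailed — Mary shattered the window, not the truck; the truck belongs to the loading event.
(d) Entailed — every conjunct here is already in the original shattering event.
(e) Not entailed — the narrative places the shattering before the loading, not after.
(f) Entailed — every conjunct here is already in the original loading event.

(b), (d), (f)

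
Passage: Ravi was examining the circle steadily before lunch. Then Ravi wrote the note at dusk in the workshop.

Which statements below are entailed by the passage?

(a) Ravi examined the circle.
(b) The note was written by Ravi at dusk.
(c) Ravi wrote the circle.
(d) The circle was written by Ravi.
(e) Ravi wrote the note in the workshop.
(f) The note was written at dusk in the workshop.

(a) Entailed — 'examine' is an activity; 'was examining' entails that some examining happened, so 'examined' holds.
(b) Entailed — the original entails any weakening of itself; this just drops 'in the workshop'.
(c) Not entailed — Ravi wrote the note, not the circle; the circle belongs to the examining event.
(d) Not entailed — Ravi wrote the note, not the circle; the circle belongs to the examining event.
(e) Entailed — every conjunct here is already in the original writing event.
(f) Entailed — generalizing the agent leaves a sub-description the original still satisfies.

(a), (b), (e), (f)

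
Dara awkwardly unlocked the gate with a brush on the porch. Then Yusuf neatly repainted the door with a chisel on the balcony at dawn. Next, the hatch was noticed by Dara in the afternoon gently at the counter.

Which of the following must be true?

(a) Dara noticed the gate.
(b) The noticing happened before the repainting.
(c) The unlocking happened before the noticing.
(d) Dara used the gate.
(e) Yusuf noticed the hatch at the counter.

(a) Not entailed — Dara noticed the hatch, not the gate; the gate belongs to the unlocking event.
(b) Not entailed — the narrative places the repainting before the noticing, not after.
(c) Entailed — the narrative places the unlocking before the noticing.
(d) Not entailed — the gate is the patient, not an instrument — Dara used a brush.
(e) Not entailed — the passage has Dara noticing the hatch, not Yusuf.

(c)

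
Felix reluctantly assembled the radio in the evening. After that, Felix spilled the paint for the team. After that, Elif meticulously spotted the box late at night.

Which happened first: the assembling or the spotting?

The connectives place the assembling before the spotting.

the assembling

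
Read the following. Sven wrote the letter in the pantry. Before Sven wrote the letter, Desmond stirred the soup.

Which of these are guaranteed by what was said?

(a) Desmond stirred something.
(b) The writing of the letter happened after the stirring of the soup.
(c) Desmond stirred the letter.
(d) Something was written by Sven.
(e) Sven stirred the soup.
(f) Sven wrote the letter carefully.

(a), (b), (d)

(a) Entailed — this follows by dropping conjuncts from the stirring event's description.
(b) Entailed — the narrative places the stirring before the writing.
(c) Not entailed — Desmond stirred the soup, not the letter; the letter belongs to the writing event.
(d) Entailed — every conjunct here is already in the original writing event.
(e) Not entailed — the passage has Desmond stirring the soup, not Sven.
(f) Not entailed — 'carefully' adds information not in the original event.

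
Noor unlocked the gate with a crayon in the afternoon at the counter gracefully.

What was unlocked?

'the gate' marks the patient of the unlocking event.

the gate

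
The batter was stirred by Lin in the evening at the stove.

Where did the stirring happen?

'at the stove' marks the location of the stirring event.

at the stove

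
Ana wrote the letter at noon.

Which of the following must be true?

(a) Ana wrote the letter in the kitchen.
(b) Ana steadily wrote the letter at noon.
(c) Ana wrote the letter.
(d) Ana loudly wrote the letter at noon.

(a) Not entailed — 'in the kitchen' adds information not in the original event.
(b) Not entailed — 'steadily' adds information not in the original event.
(c) Entailed — this follows by dropping conjuncts from the writing event's description.
(d) Not entailed — 'loudly' adds information not in the original event.

(c)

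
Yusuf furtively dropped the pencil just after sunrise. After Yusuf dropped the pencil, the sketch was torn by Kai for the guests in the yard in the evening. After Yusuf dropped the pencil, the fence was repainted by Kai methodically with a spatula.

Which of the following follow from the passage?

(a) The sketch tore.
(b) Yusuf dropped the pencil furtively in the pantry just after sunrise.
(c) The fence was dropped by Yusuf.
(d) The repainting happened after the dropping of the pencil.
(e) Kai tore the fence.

(a), (d)

(a) Entailed — 'Kai tore the sketch' is causative; it entails the inchoative 'the sketch tore'.
(b) Not entailed — 'in the pantry' adds information not in the original event.
(c) Not entailed — Yusuf dropped the pencil, not the fence; the fence belongs to the repainting event.
(d) Entailed — the narrative places the dropping before the repainting.
(e) Not entailed — Kai tore the sketch, not the fence; the fence belongs to the repainting event.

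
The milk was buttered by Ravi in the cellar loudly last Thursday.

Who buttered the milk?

'Ravi' marks the agent of the buttering event.

Ravi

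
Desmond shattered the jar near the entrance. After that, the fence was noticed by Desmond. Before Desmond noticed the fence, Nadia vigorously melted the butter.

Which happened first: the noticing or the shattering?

the shattering

The connectives place the shattering before the noticing.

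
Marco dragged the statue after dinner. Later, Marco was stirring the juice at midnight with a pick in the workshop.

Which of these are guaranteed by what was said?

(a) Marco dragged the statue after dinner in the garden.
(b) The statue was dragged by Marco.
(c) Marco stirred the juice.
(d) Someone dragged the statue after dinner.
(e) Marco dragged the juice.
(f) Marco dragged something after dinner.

(b), (c), (d), (f)

(a) Not entailed — 'in the garden' adds information not in the original event.
(b) Entailed — every conjunct here is already in the original dragging event.
(c) Entailed — 'stir' is an activity; 'was stirring' entails that some stirring happened, so 'stirred' holds.
(d) Entailed — generalizing the agent leaves a sub-description the original still satisfies.
(e) Not entailed — Marco dragged the statue, not the juice; the juice belongs to the stirring event.
(f) Entailed — this follows by dropping conjuncts from the dragging event's description.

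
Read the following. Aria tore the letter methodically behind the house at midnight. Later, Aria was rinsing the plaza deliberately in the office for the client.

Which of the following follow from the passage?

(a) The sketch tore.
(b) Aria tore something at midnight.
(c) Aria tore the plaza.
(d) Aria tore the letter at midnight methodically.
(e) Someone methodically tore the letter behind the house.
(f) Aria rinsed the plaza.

(a) Not entailed — the letter is what tore, not the sketch.
(b) Entailed — this follows by dropping conjuncts from the tearing event's description.
(c) Not entailed — Aria tore the letter, not the plaza; the plaza belongs to the rinsing event.
(d) Entailed — the original entails any weakening of itself; this just drops 'behind the house'.
(e) Entailed — dropping 'at midnight' and generalizing the agent leaves a sub-description the original still satisfies.
(f) Entailed — 'rinse' is an activity; 'was rinsing' entails that some rinsing happened, so 'rinsed' holds.

(b), (d), (e), (f)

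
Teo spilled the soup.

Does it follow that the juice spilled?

Nothing is said about any juice; only the soup is affected.

no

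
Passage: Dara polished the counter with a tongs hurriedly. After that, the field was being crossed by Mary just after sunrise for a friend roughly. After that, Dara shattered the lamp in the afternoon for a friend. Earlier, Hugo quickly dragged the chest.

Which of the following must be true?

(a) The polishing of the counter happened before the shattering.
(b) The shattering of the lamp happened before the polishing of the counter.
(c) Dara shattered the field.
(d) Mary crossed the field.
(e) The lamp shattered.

(a), (e)

(a) Entailed — the narrative places the polishing before the shattering.
(b) Not entailed — the narrative places the polishing before the shattering, not after.
(c) Not entailed — Dara shattered the lamp, not the field; the field belongs to the crossing event.
(d) Not entailed — 'was crossing' is progressive on an accomplishment; it does not entail the completed 'crossed'.
(e) Entailed — 'Dara shattered the lamp' is causative; it entails the inchoative 'the lamp shattered'.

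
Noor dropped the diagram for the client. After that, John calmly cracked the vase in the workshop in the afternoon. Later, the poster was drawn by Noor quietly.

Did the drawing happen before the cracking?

The narrative orders the cracking before the drawing.

no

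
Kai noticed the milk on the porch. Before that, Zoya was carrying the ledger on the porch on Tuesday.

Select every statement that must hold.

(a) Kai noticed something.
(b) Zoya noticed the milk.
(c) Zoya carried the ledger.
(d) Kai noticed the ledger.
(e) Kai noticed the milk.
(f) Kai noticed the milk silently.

(a) Entailed — this follows by dropping conjuncts from the noticing event's description.
(b) Not entailed — the passage has Kai noticing the milk, not Zoya.
(c) Entailed — 'carry' is an activity; 'was carrying' entails that some carrying happened, so 'carried' holds.
(d) Not entailed — Kai noticed the milk, not the ledger; the ledger belongs to the carrying event.
(e) Entailed — dropping 'on the porch' leaves a sub-description the original still satisfies.
(f) Not entailed — 'silently' adds information not in the original event.

(a), (c), (e)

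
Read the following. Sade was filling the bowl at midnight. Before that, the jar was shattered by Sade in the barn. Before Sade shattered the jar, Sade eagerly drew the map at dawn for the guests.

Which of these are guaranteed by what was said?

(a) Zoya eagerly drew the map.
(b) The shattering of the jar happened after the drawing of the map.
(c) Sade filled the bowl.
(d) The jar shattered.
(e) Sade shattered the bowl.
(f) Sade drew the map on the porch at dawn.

(b), (d)

(a) Not entailed — the passage has Sade drawing the map, not Zoya.
(b) Entailed — the narrative places the drawing before the shattering.
(c) Not entailed — 'was filling' is progressive on an accomplishment; it does not entail the completed 'filled'.
(d) Entailed — 'Sade shattered the jar' is causative; it entails the inchoative 'the jar shattered'.
(e) Not entailed — Sade shattered the jar, not the bowl; the bowl belongs to the filling event.
(f) Not entailed — 'on the porch' adds information not in the original event.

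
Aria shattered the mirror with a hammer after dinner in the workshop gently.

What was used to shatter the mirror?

a hammer

'with a hammer' marks the instrument of the shattering event.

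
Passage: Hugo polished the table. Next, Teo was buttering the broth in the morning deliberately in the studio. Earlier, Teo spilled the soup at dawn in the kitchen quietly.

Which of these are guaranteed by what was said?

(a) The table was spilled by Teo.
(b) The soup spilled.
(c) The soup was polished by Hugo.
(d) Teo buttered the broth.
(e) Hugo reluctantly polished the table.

(b)

(a) Not entailed — Teo spilled the soup, not the table; the table belongs to the polishing event.
(b) Entailed — 'Teo spilled the soup' is causative; it entails the inchoative 'the soup spilled'.
(c) Not entailed — Hugo polished the table, not the soup; the soup belongs to the spilling event.
(d) Not entailed — 'was buttering' is progressive on an accomplishment; it does not entail the completed 'buttered'.
(e) Not entailed — 'reluctantly' adds information not in the original event.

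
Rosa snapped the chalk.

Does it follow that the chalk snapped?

yes

'Rosa snapped the chalk' is the causative; it entails the inchoative 'the chalk snapped'.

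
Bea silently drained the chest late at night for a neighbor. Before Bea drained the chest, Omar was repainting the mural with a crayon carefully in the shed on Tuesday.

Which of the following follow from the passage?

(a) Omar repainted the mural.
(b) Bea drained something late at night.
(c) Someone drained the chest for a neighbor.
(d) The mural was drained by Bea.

(b), (c)

(a) Not entailed — 'was repainting' is progressive on an accomplishment; it does not entail the completed 'repainted'.
(b) Entailed — the original entails any weakening of itself; this just drops 'silently', 'for a neighbor' and generalizes the patient.
(c) Entailed — the original entails any weakening of itself; this just drops 'silently', 'late at night' and generalizes the agent.
(d) Not entailed — Bea drained the chest, not the mural; the mural belongs to the repainting event.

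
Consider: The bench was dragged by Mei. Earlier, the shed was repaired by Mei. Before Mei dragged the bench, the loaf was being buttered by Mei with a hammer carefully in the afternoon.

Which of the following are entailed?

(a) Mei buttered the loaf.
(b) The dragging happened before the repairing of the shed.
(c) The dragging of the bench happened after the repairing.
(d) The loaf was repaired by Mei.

(c)

(a) Not entailed — 'was buttering' is progressive on an accomplishment; it does not entail the completed 'buttered'.
(b) Not entailed — the narrative places the repairing before the dragging, not after.
(c) Entailed — the narrative places the repairing before the dragging.
(d) Not entailed — Mei repaired the shed, not the loaf; the loaf belongs to the buttering event.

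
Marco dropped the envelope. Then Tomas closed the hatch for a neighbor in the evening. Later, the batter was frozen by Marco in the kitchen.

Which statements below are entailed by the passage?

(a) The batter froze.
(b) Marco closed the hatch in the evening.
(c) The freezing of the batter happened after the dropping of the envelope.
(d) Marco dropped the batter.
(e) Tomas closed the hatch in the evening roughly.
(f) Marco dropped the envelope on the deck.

(a), (c)

(a) Entailed — 'Marco froze the batter' is causative; it entails the inchoative 'the batter froze'.
(b) Not entailed — the passage has Tomas closing the hatch, not Marco.
(c) Entailed — the narrative places the dropping before the freezing.
(d) Not entailed — Marco dropped the envelope, not the batter; the batter belongs to the freezing event.
(e) Not entailed — 'roughly' adds information not in the original event.
(f) Not entailed — 'on the deck' adds information not in the original event.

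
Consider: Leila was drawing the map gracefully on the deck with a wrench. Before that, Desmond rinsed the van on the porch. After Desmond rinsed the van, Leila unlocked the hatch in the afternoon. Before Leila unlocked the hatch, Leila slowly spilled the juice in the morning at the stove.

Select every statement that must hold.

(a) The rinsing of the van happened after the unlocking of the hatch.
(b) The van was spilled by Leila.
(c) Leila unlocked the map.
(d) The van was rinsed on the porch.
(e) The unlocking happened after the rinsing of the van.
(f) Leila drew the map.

(d), (e)

(a) Not entailed — the narrative places the rinsing before the unlocking, not after.
(b) Not entailed — Leila spilled the juice, not the van; the van belongs to the rinsing event.
(c) Not entailed — Leila unlocked the hatch, not the map; the map belongs to the drawing event.
(d) Entailed — generalizing the agent leaves a sub-description the original still satisfies.
(e) Entailed — the narrative places the rinsing before the unlocking.
(f) Not entailed — 'was drawing' is progressive on an accomplishment; it does not entail the completed 'drew'.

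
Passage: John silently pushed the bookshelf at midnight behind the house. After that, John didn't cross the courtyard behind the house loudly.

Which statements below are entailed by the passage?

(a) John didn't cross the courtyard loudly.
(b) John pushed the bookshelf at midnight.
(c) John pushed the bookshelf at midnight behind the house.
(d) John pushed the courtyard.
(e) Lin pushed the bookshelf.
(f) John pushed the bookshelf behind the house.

(a) Not entailed — dropping 'behind the house' under negation is not valid — the original leaves open that John crossed the courtyard some other way.
(b) Entailed — dropping 'behind the house', 'silently' leaves a sub-description the original still satisfies.
(c) Entailed — dropping 'silently' leaves a sub-description the original still satisfies.
(d) Not entailed — John pushed the bookshelf, not the courtyard; the courtyard belongs to the crossing event.
(e) Not entailed — the passage has John pushing the bookshelf, not Lin.
(f) Entailed — every conjunct here is already in the original pushing event.

(b), (c), (f)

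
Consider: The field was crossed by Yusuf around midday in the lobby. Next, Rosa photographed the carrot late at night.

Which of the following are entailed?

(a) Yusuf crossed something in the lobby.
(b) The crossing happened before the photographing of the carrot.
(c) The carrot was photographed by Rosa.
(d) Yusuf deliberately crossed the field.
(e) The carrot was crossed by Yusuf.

(a) Entailed — this follows by dropping conjuncts from the crossing event's description.
(b) Entailed — the narrative places the crossing before the photographing.
(c) Entailed — the original entails any weakening of itself; this just drops 'late at night'.
(d) Not entailed — 'deliberately' adds information not in the original event.
(e) Not entailed — Yusuf crossed the field, not the carrot; the carrot belongs to the photographing event.

(a), (b), (c)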